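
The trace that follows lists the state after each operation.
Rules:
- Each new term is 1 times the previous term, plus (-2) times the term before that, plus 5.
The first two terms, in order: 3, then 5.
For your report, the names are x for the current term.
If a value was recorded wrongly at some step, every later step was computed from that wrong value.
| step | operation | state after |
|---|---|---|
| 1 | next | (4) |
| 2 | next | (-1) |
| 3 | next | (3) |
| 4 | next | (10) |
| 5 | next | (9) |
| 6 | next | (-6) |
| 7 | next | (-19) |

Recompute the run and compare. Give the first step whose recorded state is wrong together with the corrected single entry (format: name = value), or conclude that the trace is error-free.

step 3, x = -4

step 1: x = 1*(5) + (-2)*(3) + (5) = 4 -> verified
step 2: x = 1*(4) + (-2)*(5) + (5) = -1 -> same as recorded
step 3: x = 1*(-1) + (-2)*(4) + (5) = -4 -> the recorded entry deviates here
Conclusion: step 3 carries the first error; the entry should be x = -4.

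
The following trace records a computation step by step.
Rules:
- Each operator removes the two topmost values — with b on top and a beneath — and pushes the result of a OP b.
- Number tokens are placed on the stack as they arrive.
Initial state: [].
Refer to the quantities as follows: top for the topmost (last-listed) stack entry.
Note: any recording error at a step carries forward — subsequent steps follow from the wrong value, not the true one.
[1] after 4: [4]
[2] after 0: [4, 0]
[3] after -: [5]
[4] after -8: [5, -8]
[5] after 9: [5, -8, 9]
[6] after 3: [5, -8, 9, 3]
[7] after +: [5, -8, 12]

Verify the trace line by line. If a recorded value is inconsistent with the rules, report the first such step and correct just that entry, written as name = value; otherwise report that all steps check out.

step 3, top = 4

Recomputing the run from the initial state:
step 1: [4]
step 2: [4, 0]
step 3: [4]
step 4: [4, -8]
step 5: [4, -8, 9]
step 6: [4, -8, 9, 3]
step 7: [4, -8, 12]
The first disagreement with the trace is at step 3, where the value should be top = 4.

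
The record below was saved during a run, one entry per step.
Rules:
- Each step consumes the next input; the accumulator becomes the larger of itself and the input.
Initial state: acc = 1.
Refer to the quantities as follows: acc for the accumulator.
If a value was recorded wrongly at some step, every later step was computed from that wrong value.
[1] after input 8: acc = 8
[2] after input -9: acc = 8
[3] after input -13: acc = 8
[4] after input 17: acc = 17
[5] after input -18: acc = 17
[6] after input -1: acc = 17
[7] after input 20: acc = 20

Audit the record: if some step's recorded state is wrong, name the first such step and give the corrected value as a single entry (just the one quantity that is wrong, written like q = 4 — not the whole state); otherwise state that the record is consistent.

no error

1. acc = max(1, 8) = 8 (confirmed correct)
2. acc = max(8, -9) = 8 (exactly as logged)
3. acc = max(8, -13) = 8 (no discrepancy)
4. acc = max(8, 17) = 17 (in agreement)
5. acc = max(17, -18) = 17 (confirmed correct)
6. acc = max(17, -1) = 17 (confirmed correct)
7. acc = max(17, 20) = 20 (verified)
All steps check out; nothing to correct.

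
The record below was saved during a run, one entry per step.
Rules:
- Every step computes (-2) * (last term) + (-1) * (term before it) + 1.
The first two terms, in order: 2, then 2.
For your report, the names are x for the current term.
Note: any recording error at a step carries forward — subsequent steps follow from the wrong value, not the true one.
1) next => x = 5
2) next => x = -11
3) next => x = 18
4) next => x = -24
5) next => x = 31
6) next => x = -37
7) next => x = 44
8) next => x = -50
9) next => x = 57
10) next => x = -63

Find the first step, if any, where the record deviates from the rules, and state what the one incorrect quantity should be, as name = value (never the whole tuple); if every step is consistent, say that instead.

step 1, x = -5

step 1: x = -2*(2) + (-1)*(2) + (1) = -5 -> the recorded entry deviates here
First incorrect step: 1; the correct value is x = -5.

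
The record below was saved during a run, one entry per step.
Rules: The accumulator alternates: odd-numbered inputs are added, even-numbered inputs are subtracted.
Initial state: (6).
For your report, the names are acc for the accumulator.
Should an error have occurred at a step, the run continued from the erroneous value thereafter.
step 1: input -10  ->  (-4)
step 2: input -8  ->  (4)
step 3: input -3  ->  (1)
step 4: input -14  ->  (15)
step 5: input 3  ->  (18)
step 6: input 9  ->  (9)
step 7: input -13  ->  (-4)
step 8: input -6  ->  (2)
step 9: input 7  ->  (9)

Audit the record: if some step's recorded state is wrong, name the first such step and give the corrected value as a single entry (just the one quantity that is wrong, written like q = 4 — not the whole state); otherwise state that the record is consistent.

Recomputing the run from the initial state:
step 1: acc = -4
step 2: acc = 4
step 3: acc = 1
step 4: acc = 15
step 5: acc = 18
step 6: acc = 9
step 7: acc = -4
step 8: acc = 2
step 9: acc = 9
This matches the record at every step.

no error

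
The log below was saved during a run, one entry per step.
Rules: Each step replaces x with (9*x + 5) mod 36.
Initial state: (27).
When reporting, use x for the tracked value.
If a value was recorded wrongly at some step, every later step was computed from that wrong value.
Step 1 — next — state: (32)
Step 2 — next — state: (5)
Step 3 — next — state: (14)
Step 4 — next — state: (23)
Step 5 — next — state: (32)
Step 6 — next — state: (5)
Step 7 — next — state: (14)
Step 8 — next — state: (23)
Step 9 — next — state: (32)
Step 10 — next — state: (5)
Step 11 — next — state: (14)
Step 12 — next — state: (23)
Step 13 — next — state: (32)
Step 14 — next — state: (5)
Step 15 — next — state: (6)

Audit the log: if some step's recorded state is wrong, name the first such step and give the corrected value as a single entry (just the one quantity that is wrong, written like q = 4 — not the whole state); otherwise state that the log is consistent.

Recomputing the run from the initial state:
step 1: x = 32
step 2: x = 5
step 3: x = 14
step 4: x = 23
step 5: x = 32
step 6: x = 5
step 7: x = 14
step 8: x = 23
step 9: x = 32
step 10: x = 5
step 11: x = 14
step 12: x = 23
step 13: x = 32
step 14: x = 5
step 15: x = 14
The first disagreement with the log is at step 15, where the value should be x = 14.

step 15, x = 14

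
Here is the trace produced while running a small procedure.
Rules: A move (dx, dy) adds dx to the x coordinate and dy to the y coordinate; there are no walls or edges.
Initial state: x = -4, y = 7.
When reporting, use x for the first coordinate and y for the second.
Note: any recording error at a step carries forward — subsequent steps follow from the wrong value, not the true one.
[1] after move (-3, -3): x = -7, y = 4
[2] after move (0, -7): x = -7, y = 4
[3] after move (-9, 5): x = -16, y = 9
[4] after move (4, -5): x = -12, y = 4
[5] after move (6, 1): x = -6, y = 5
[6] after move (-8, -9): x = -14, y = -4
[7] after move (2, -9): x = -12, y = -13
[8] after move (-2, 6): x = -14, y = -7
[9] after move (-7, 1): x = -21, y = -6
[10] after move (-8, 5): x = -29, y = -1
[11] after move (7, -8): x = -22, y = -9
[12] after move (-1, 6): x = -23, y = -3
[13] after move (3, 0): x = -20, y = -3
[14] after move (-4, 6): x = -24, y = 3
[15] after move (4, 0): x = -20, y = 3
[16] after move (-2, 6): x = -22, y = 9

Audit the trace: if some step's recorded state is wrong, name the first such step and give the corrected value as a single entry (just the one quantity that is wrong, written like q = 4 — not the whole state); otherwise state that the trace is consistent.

step 2, y = -3

step 1: x = -4 + (-3) = -7, y = 7 + (-3) = 4 -> no discrepancy
step 2: x = -7 + (0) = -7, y = 4 + (-7) = -3 -> a discrepancy with the trace
The audit stops at step 2: the recorded entry is wrong and should be y = -3.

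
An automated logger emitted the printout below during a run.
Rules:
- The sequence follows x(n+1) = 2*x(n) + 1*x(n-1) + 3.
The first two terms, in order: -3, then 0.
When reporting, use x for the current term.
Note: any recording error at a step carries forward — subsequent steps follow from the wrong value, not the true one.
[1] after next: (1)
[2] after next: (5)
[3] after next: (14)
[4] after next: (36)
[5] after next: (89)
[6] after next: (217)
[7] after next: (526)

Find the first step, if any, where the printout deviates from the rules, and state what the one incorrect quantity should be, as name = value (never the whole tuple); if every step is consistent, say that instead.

1. x = 2*(0) + (1)*(-3) + (3) = 0 (this is not what the printout shows)
Conclusion: step 1 carries the first error; the entry should be x = 0.

step 1, x = 0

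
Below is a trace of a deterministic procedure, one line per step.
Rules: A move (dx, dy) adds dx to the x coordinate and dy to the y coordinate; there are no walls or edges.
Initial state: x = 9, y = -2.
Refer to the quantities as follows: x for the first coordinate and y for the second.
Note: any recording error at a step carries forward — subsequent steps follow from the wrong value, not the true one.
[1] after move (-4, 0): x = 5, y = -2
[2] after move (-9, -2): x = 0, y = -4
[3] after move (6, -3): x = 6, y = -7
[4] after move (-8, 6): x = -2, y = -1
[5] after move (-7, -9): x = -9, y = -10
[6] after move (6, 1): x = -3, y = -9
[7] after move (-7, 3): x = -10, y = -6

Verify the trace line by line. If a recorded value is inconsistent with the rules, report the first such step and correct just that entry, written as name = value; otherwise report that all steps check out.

step 2, x = -4

Step 1: x = 9 + (-4) = 5, y = -2 + (0) = -2 — agrees with the trace.
Step 2: x = 5 + (-9) = -4, y = -2 + (-2) = -4 — first mismatch against the trace.
First incorrect step: 2; the correct value is x = -4.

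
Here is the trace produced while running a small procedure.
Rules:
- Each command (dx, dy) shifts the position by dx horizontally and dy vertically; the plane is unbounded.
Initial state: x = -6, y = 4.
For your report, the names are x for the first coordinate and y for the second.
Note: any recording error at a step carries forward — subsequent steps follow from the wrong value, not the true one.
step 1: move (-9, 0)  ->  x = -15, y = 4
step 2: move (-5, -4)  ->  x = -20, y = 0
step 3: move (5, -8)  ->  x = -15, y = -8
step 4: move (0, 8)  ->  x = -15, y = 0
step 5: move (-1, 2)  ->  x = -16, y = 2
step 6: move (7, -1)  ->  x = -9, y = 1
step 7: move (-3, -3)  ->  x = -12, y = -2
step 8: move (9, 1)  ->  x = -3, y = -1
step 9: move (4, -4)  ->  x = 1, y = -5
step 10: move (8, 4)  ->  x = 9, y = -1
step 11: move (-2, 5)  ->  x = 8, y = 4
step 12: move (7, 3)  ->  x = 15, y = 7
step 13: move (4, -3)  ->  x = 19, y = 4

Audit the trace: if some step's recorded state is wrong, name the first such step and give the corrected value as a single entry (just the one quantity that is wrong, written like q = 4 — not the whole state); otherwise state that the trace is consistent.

step 11, x = 7

1. x = -6 + (-9) = -15, y = 4 + (0) = 4 (agrees with the trace)
2. x = -15 + (-5) = -20, y = 4 + (-4) = 0 (confirmed correct)
3. x = -20 + (5) = -15, y = 0 + (-8) = -8 (agrees with the trace)
4. x = -15 + (0) = -15, y = -8 + (8) = 0 (matches)
5. x = -15 + (-1) = -16, y = 0 + (2) = 2 (in agreement)
6. x = -16 + (7) = -9, y = 2 + (-1) = 1 (verified)
7. x = -9 + (-3) = -12, y = 1 + (-3) = -2 (checks out)
8. x = -12 + (9) = -3, y = -2 + (1) = -1 (confirmed correct)
9. x = -3 + (4) = 1, y = -1 + (-4) = -5 (consistent with the trace)
10. x = 1 + (8) = 9, y = -5 + (4) = -1 (matches)
11. x = 9 + (-2) = 7, y = -1 + (5) = 4 (not what was recorded)
The earliest wrong entry is at step 11: it should read x = 7.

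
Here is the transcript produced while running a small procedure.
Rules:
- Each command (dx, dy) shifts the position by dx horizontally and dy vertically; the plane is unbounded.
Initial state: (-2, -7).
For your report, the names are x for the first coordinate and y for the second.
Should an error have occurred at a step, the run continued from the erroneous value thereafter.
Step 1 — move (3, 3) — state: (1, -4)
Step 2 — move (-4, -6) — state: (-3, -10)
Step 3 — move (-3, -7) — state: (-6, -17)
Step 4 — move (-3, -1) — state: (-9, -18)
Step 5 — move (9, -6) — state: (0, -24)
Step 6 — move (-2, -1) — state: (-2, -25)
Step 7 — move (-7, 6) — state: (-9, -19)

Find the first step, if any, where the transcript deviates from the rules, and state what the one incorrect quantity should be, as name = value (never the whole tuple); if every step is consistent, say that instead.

step 1: x = -2 + (3) = 1, y = -7 + (3) = -4 -> exactly as logged
step 2: x = 1 + (-4) = -3, y = -4 + (-6) = -10 -> matches
step 3: x = -3 + (-3) = -6, y = -10 + (-7) = -17 -> exactly as logged
step 4: x = -6 + (-3) = -9, y = -17 + (-1) = -18 -> checks out
step 5: x = -9 + (9) = 0, y = -18 + (-6) = -24 -> verified
step 6: x = 0 + (-2) = -2, y = -24 + (-1) = -25 -> checks out
step 7: x = -2 + (-7) = -9, y = -25 + (6) = -19 -> confirmed correct
The recomputation confirms every line.

no error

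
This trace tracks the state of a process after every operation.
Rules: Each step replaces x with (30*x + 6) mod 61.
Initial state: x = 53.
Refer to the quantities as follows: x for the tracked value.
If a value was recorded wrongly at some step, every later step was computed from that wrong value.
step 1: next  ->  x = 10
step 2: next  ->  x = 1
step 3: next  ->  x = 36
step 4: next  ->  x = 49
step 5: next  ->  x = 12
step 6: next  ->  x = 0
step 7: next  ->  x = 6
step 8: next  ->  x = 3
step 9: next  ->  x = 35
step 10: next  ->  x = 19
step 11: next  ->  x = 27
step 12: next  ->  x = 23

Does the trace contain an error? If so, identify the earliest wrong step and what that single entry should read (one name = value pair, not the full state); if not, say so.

no error

Step 1: x = (30*53 + 6) mod 61 = 10 — exactly as logged.
Step 2: x = (30*10 + 6) mod 61 = 1 — verified.
Step 3: x = (30*1 + 6) mod 61 = 36 — checks out.
Step 4: x = (30*36 + 6) mod 61 = 49 — same as recorded.
Step 5: x = (30*49 + 6) mod 61 = 12 — confirmed correct.
Step 6: x = (30*12 + 6) mod 61 = 0 — verified.
Step 7: x = (30*0 + 6) mod 61 = 6 — matches.
Step 8: x = (30*6 + 6) mod 61 = 3 — exactly as logged.
Step 9: x = (30*3 + 6) mod 61 = 35 — same as recorded.
Step 10: x = (30*35 + 6) mod 61 = 19 — matches.
Step 11: x = (30*19 + 6) mod 61 = 27 — checks out.
Step 12: x = (30*27 + 6) mod 61 = 23 — matches.
Each recorded entry agrees with the recomputation.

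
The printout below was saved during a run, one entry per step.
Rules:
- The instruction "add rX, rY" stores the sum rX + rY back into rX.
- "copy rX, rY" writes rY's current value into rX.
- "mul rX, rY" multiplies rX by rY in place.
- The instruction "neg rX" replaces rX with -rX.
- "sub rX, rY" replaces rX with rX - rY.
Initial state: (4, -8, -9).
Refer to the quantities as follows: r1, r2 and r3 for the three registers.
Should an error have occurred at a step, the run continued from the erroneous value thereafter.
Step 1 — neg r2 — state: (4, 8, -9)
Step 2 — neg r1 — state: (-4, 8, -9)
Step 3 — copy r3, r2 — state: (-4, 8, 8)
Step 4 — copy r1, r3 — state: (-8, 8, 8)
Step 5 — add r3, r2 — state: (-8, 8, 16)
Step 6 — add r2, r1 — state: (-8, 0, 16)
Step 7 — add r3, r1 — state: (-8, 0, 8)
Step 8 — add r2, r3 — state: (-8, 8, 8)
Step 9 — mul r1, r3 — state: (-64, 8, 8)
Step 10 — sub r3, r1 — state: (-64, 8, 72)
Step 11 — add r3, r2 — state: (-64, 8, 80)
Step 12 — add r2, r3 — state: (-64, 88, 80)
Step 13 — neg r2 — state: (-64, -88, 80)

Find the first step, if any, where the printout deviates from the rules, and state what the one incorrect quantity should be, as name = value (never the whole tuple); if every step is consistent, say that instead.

Step 1: r2 = -(-8) = 8 — confirmed correct.
Step 2: r1 = -(4) = -4 — exactly as logged.
Step 3: r3 = 8 — agrees with the printout.
Step 4: r1 = 8 — not what was recorded.
Conclusion: step 4 carries the first error; the entry should be r1 = 8.

step 4, r1 = 8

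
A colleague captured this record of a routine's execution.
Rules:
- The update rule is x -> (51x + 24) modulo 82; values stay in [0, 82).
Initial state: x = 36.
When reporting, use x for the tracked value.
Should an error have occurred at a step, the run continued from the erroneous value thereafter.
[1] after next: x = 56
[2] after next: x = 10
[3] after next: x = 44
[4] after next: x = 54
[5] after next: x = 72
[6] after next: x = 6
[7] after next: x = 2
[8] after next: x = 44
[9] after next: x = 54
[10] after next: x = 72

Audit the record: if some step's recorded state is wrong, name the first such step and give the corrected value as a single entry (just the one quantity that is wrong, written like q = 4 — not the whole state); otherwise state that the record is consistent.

step 3, x = 42

step 1: x = (51*36 + 24) mod 82 = 56 -> same as recorded
step 2: x = (51*56 + 24) mod 82 = 10 -> same as recorded
step 3: x = (51*10 + 24) mod 82 = 42 -> the record has a different value
That makes step 3 the first incorrect line — x = 42 is what it should show.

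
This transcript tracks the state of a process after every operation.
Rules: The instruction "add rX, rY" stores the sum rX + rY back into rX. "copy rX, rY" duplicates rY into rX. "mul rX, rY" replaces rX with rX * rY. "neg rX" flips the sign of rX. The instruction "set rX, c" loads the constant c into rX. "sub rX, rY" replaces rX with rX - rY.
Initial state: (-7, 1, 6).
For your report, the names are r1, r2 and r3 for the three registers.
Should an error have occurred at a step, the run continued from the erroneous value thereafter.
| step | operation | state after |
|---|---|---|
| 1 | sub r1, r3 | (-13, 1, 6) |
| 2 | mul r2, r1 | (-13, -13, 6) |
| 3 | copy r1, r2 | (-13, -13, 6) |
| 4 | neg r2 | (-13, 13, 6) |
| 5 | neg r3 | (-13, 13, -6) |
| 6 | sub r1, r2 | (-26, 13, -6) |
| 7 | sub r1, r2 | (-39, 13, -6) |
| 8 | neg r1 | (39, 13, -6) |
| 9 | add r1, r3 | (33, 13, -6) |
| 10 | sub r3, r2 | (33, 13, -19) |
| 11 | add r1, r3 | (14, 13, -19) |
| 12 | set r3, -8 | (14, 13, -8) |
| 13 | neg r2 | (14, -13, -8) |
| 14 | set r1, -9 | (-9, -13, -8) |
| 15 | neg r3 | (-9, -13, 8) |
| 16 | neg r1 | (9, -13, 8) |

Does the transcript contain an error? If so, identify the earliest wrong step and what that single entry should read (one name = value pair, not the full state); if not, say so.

no error

Recomputing the run from the initial state:
step 1: r1 = -13, r2 = 1, r3 = 6
step 2: r1 = -13, r2 = -13, r3 = 6
step 3: r1 = -13, r2 = -13, r3 = 6
step 4: r1 = -13, r2 = 13, r3 = 6
step 5: r1 = -13, r2 = 13, r3 = -6
step 6: r1 = -26, r2 = 13, r3 = -6
step 7: r1 = -39, r2 = 13, r3 = -6
step 8: r1 = 39, r2 = 13, r3 = -6
step 9: r1 = 33, r2 = 13, r3 = -6
step 10: r1 = 33, r2 = 13, r3 = -19
step 11: r1 = 14, r2 = 13, r3 = -19
step 12: r1 = 14, r2 = 13, r3 = -8
step 13: r1 = 14, r2 = -13, r3 = -8
step 14: r1 = -9, r2 = -13, r3 = -8
step 15: r1 = -9, r2 = -13, r3 = 8
step 16: r1 = 9, r2 = -13, r3 = 8
This matches the transcript at every step.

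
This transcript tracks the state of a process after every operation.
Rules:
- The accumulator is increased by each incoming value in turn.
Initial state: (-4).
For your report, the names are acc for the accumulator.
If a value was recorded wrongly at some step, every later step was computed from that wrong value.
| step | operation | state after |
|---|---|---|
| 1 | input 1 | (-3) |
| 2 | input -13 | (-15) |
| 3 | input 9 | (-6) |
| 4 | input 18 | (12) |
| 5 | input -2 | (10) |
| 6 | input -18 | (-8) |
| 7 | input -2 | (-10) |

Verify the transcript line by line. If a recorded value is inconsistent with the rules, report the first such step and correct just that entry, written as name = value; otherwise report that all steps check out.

step 2, acc = -16

Step 1: acc = -4 + 1 = -3 — consistent with the transcript.
Step 2: acc = -3 + -13 = -16 — the entry is off here.
Conclusion: step 2 carries the first error; the entry should be acc = -16.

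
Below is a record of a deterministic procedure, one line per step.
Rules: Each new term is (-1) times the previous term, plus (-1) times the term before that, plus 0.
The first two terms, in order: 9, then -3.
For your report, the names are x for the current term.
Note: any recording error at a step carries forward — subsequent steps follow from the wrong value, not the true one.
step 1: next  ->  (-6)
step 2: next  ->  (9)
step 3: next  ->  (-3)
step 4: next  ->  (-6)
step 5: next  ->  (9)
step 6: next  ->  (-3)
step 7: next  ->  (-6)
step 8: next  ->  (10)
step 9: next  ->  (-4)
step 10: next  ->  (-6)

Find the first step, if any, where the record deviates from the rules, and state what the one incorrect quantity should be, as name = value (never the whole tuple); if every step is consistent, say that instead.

1. x = -1*(-3) + (-1)*(9) + (0) = -6 (verified)
2. x = -1*(-6) + (-1)*(-3) + (0) = 9 (same as recorded)
3. x = -1*(9) + (-1)*(-6) + (0) = -3 (no discrepancy)
4. x = -1*(-3) + (-1)*(9) + (0) = -6 (agrees with the record)
5. x = -1*(-6) + (-1)*(-3) + (0) = 9 (confirmed correct)
6. x = -1*(9) + (-1)*(-6) + (0) = -3 (agrees with the record)
7. x = -1*(-3) + (-1)*(9) + (0) = -6 (same as recorded)
8. x = -1*(-6) + (-1)*(-3) + (0) = 9 (first mismatch against the record)
Conclusion: step 8 carries the first error; the entry should be x = 9.

step 8, x = 9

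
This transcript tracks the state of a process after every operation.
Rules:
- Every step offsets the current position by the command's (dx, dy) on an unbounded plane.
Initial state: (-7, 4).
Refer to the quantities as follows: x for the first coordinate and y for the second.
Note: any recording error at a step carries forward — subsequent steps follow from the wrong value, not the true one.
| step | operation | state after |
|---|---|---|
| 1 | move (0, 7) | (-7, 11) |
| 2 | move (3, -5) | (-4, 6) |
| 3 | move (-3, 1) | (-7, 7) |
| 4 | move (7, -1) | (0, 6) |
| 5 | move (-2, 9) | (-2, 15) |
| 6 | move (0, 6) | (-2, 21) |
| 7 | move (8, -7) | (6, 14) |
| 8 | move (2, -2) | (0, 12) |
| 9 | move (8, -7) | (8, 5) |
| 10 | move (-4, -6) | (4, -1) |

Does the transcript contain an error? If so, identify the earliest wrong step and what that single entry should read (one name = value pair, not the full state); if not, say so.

step 8, x = 8

1. x = -7 + (0) = -7, y = 4 + (7) = 11 (same as recorded)
2. x = -7 + (3) = -4, y = 11 + (-5) = 6 (agrees with the transcript)
3. x = -4 + (-3) = -7, y = 6 + (1) = 7 (agrees with the transcript)
4. x = -7 + (7) = 0, y = 7 + (-1) = 6 (in agreement)
5. x = 0 + (-2) = -2, y = 6 + (9) = 15 (verified)
6. x = -2 + (0) = -2, y = 15 + (6) = 21 (matches)
7. x = -2 + (8) = 6, y = 21 + (-7) = 14 (matches)
8. x = 6 + (2) = 8, y = 14 + (-2) = 12 (a discrepancy with the transcript)
First incorrect step: 8; the correct value is x = 8.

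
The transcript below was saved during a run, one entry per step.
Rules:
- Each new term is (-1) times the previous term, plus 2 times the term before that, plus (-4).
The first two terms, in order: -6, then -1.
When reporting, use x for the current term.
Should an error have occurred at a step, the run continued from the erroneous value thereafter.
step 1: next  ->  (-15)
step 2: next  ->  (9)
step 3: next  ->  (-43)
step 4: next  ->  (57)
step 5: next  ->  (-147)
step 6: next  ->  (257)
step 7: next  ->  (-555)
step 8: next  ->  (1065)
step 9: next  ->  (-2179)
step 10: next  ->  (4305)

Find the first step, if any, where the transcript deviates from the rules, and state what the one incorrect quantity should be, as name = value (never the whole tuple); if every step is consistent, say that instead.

no error

Recomputing the run from the initial state:
step 1: x = -15
step 2: x = 9
step 3: x = -43
step 4: x = 57
step 5: x = -147
step 6: x = 257
step 7: x = -555
step 8: x = 1065
step 9: x = -2179
step 10: x = 4305
This matches the transcript at every step.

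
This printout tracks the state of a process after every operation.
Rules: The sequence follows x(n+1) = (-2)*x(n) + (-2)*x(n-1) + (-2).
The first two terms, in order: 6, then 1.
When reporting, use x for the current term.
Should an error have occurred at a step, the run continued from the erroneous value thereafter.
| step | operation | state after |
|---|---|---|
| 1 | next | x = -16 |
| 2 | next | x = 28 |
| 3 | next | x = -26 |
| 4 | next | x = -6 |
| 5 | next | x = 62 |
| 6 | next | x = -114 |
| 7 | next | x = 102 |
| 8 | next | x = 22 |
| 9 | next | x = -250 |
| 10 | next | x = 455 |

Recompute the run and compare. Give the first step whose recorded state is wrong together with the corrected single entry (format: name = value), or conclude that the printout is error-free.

Recomputing the run from the initial state:
step 1: x = -16
step 2: x = 28
step 3: x = -26
step 4: x = -6
step 5: x = 62
step 6: x = -114
step 7: x = 102
step 8: x = 22
step 9: x = -250
step 10: x = 454
The first disagreement with the printout is at step 10, where the value should be x = 454.

step 10, x = 454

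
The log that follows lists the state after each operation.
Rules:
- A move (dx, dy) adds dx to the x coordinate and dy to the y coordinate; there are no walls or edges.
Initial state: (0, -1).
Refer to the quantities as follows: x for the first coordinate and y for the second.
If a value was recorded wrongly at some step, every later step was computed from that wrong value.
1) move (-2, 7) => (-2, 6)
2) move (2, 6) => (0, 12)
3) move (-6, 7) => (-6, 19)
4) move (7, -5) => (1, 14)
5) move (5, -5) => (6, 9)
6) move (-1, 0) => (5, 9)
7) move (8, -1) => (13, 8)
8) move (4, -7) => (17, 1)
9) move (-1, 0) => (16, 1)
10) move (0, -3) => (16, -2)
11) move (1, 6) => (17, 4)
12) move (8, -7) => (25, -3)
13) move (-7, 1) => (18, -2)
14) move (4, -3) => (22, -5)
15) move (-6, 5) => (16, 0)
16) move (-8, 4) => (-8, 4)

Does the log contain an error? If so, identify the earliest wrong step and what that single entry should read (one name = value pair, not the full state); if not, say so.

step 16, x = 8

Recomputing the run from the initial state:
step 1: x = -2, y = 6
step 2: x = 0, y = 12
step 3: x = -6, y = 19
step 4: x = 1, y = 14
step 5: x = 6, y = 9
step 6: x = 5, y = 9
step 7: x = 13, y = 8
step 8: x = 17, y = 1
step 9: x = 16, y = 1
step 10: x = 16, y = -2
step 11: x = 17, y = 4
step 12: x = 25, y = -3
step 13: x = 18, y = -2
step 14: x = 22, y = -5
step 15: x = 16, y = 0
step 16: x = 8, y = 4
The first disagreement with the log is at step 16, where the value should be x = 8.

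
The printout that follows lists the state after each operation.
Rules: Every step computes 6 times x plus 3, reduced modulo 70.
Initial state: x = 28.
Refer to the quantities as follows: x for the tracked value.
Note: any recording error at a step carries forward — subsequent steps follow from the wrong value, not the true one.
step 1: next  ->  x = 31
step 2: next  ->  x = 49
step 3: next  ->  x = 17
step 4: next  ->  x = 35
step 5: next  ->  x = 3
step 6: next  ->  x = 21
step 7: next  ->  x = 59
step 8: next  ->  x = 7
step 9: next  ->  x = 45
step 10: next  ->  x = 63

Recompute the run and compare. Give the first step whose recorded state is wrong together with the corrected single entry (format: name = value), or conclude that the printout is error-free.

no error

step 1: x = (6*28 + 3) mod 70 = 31 -> matches
step 2: x = (6*31 + 3) mod 70 = 49 -> exactly as logged
step 3: x = (6*49 + 3) mod 70 = 17 -> same as recorded
step 4: x = (6*17 + 3) mod 70 = 35 -> matches
step 5: x = (6*35 + 3) mod 70 = 3 -> agrees with the printout
step 6: x = (6*3 + 3) mod 70 = 21 -> matches
step 7: x = (6*21 + 3) mod 70 = 59 -> no discrepancy
step 8: x = (6*59 + 3) mod 70 = 7 -> no discrepancy
step 9: x = (6*7 + 3) mod 70 = 45 -> checks out
step 10: x = (6*45 + 3) mod 70 = 63 -> matches
No step deviates from the rules.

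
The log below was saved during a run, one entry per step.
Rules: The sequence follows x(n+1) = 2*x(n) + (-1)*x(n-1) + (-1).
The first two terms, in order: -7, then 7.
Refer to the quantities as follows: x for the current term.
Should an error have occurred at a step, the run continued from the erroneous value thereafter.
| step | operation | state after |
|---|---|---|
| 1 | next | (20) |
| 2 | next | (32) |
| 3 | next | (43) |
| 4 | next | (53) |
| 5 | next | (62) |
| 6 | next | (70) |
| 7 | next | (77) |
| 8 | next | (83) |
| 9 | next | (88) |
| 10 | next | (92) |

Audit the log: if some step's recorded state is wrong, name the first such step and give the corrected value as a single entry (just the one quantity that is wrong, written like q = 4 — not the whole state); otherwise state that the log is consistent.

Step 1: x = 2*(7) + (-1)*(-7) + (-1) = 20 — checks out.
Step 2: x = 2*(20) + (-1)*(7) + (-1) = 32 — agrees with the log.
Step 3: x = 2*(32) + (-1)*(20) + (-1) = 43 — in agreement.
Step 4: x = 2*(43) + (-1)*(32) + (-1) = 53 — in agreement.
Step 5: x = 2*(53) + (-1)*(43) + (-1) = 62 — no discrepancy.
Step 6: x = 2*(62) + (-1)*(53) + (-1) = 70 — in agreement.
Step 7: x = 2*(70) + (-1)*(62) + (-1) = 77 — exactly as logged.
Step 8: x = 2*(77) + (-1)*(70) + (-1) = 83 — checks out.
Step 9: x = 2*(83) + (-1)*(77) + (-1) = 88 — agrees with the log.
Step 10: x = 2*(88) + (-1)*(83) + (-1) = 92 — in agreement.
All steps check out; nothing to correct.

no error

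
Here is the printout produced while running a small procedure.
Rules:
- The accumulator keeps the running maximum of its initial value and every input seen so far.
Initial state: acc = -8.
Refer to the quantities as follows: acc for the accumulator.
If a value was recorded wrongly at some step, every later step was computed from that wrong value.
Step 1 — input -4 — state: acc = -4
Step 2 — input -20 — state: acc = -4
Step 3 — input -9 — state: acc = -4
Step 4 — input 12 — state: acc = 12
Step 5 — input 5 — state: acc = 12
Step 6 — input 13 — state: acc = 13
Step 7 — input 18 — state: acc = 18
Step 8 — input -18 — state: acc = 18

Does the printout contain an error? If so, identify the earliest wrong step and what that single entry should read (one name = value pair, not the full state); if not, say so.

step 1: acc = max(-8, -4) = -4 -> consistent with the printout
step 2: acc = max(-4, -20) = -4 -> no discrepancy
step 3: acc = max(-4, -9) = -4 -> agrees with the printout
step 4: acc = max(-4, 12) = 12 -> agrees with the printout
step 5: acc = max(12, 5) = 12 -> consistent with the printout
step 6: acc = max(12, 13) = 13 -> verified
step 7: acc = max(13, 18) = 18 -> matches
step 8: acc = max(18, -18) = 18 -> agrees with the printout
Every step is consistent.

no error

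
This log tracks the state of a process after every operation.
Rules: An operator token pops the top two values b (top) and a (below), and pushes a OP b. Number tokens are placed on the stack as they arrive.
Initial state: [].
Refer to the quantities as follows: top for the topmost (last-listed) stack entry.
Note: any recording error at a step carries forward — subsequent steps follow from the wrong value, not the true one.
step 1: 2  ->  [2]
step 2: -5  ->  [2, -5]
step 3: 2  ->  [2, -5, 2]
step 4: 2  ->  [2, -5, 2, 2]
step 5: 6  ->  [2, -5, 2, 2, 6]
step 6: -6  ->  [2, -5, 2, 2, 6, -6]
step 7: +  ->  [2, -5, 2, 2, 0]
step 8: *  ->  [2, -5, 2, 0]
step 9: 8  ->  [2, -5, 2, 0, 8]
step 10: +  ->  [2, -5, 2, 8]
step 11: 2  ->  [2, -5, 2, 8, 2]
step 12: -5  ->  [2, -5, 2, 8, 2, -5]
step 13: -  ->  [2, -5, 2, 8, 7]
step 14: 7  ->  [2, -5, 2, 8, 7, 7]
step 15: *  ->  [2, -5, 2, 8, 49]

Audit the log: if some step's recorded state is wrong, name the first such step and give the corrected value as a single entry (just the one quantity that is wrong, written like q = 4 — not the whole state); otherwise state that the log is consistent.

Step 1: push 2: top = 2 — exactly as logged.
Step 2: push -5: top = -5 — same as recorded.
Step 3: push 2: top = 2 — checks out.
Step 4: push 2: top = 2 — checks out.
Step 5: push 6: top = 6 — exactly as logged.
Step 6: push -6: top = -6 — consistent with the log.
Step 7: 6 + -6 = 0 — exactly as logged.
Step 8: 2 * 0 = 0 — consistent with the log.
Step 9: push 8: top = 8 — verified.
Step 10: 0 + 8 = 8 — no discrepancy.
Step 11: push 2: top = 2 — checks out.
Step 12: push -5: top = -5 — consistent with the log.
Step 13: 2 - -5 = 7 — exactly as logged.
Step 14: push 7: top = 7 — confirmed correct.
Step 15: 7 * 7 = 49 — consistent with the log.
Nothing is out of place; the run is error-free.

no error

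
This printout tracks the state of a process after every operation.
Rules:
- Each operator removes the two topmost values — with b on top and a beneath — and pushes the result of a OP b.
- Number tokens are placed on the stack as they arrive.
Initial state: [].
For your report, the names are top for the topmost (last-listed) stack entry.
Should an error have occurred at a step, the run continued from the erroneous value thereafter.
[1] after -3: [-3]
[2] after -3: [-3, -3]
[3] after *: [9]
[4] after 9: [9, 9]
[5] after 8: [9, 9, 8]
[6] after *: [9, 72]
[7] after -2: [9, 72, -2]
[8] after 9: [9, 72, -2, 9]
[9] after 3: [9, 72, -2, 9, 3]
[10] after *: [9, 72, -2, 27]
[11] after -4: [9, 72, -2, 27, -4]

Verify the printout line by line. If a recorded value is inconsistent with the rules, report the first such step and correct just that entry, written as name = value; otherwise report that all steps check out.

no error

1. push -3: top = -3 (verified)
2. push -3: top = -3 (verified)
3. -3 * -3 = 9 (same as recorded)
4. push 9: top = 9 (no discrepancy)
5. push 8: top = 8 (no discrepancy)
6. 9 * 8 = 72 (consistent with the printout)
7. push -2: top = -2 (checks out)
8. push 9: top = 9 (verified)
9. push 3: top = 3 (verified)
10. 9 * 3 = 27 (matches)
11. push -4: top = -4 (matches)
All steps check out; nothing to correct.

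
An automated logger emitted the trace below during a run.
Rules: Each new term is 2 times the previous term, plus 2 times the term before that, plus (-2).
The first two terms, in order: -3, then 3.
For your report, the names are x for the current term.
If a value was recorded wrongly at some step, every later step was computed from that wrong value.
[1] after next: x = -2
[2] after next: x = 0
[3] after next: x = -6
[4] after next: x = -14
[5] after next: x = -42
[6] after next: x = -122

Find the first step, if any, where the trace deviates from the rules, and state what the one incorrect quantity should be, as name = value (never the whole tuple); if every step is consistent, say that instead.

step 6, x = -114

Recomputing the run from the initial state:
step 1: x = -2
step 2: x = 0
step 3: x = -6
step 4: x = -14
step 5: x = -42
step 6: x = -114
The first disagreement with the trace is at step 6, where the value should be x = -114.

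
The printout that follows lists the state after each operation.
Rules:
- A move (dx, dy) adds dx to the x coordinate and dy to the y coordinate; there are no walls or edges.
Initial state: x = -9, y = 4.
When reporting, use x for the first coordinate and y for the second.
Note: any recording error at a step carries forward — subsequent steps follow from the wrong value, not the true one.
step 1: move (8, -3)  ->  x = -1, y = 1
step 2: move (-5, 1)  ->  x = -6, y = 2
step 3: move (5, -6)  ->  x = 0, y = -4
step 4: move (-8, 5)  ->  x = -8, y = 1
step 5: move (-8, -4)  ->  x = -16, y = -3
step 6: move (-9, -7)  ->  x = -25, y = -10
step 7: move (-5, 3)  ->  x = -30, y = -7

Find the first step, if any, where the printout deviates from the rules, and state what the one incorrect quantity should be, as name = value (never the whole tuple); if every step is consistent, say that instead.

Recomputing the run from the initial state:
step 1: x = -1, y = 1
step 2: x = -6, y = 2
step 3: x = -1, y = -4
step 4: x = -9, y = 1
step 5: x = -17, y = -3
step 6: x = -26, y = -10
step 7: x = -31, y = -7
The first disagreement with the printout is at step 3, where the value should be x = -1.

step 3, x = -1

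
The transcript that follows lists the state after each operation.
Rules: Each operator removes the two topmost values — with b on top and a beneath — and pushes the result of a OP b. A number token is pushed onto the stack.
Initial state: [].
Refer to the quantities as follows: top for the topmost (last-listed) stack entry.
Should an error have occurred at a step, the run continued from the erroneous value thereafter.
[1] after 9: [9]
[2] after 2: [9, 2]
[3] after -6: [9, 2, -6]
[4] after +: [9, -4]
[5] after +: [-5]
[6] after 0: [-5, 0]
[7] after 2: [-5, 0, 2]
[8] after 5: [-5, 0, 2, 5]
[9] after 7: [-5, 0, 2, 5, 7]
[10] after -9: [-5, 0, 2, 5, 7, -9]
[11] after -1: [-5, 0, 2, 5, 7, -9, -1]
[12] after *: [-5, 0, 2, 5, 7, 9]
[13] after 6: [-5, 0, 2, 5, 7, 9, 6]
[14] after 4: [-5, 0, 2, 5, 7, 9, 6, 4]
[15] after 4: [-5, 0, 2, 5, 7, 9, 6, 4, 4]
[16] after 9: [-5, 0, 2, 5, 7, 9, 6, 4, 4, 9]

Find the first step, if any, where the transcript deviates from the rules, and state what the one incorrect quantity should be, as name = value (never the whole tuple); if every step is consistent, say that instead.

1. push 9: top = 9 (checks out)
2. push 2: top = 2 (verified)
3. push -6: top = -6 (agrees with the transcript)
4. 2 + -6 = -4 (in agreement)
5. 9 + -4 = 5 (the entry is off here)
That makes step 5 the first incorrect line — top = 5 is what it should show.

step 5, top = 5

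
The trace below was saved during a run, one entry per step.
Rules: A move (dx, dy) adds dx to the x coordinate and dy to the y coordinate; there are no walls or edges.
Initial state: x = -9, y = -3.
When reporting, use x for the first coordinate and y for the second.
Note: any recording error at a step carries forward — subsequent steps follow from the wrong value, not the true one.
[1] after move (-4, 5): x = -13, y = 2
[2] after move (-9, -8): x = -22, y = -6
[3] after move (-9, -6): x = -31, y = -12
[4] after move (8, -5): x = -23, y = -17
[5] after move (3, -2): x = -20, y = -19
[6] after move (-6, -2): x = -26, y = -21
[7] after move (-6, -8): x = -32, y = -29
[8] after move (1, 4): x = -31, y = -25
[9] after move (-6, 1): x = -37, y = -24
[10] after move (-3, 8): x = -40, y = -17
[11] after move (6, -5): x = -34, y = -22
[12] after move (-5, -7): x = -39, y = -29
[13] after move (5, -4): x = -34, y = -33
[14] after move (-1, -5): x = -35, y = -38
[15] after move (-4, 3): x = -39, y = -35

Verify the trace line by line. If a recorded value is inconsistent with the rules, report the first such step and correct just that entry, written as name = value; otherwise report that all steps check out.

step 10, y = -16

Recomputing the run from the initial state:
step 1: x = -13, y = 2
step 2: x = -22, y = -6
step 3: x = -31, y = -12
step 4: x = -23, y = -17
step 5: x = -20, y = -19
step 6: x = -26, y = -21
step 7: x = -32, y = -29
step 8: x = -31, y = -25
step 9: x = -37, y = -24
step 10: x = -40, y = -16
step 11: x = -34, y = -21
step 12: x = -39, y = -28
step 13: x = -34, y = -32
step 14: x = -35, y = -37
step 15: x = -39, y = -34
The first disagreement with the trace is at step 10, where the value should be y = -16.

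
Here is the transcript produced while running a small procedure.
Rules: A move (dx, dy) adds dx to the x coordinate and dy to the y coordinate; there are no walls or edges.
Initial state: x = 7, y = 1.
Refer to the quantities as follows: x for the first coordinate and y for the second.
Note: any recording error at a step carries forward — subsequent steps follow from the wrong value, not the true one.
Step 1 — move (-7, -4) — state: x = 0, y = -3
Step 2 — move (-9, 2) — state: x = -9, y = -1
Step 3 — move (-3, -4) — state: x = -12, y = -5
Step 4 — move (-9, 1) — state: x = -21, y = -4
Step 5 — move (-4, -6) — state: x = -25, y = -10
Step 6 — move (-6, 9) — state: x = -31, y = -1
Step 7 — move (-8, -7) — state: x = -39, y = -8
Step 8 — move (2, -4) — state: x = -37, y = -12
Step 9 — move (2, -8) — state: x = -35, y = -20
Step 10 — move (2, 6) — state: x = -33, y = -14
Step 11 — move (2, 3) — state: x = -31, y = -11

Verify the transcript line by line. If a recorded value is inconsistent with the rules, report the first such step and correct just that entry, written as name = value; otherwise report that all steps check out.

no error

Recomputing the run from the initial state:
step 1: x = 0, y = -3
step 2: x = -9, y = -1
step 3: x = -12, y = -5
step 4: x = -21, y = -4
step 5: x = -25, y = -10
step 6: x = -31, y = -1
step 7: x = -39, y = -8
step 8: x = -37, y = -12
step 9: x = -35, y = -20
step 10: x = -33, y = -14
step 11: x = -31, y = -11
This matches the transcript at every step.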